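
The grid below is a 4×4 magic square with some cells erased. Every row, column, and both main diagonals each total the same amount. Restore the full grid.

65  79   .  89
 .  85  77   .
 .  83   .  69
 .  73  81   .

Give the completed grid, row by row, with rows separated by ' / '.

65 79 87 89 / 91 85 77 67 / 93 83 75 69 / 71 73 81 95

Column 2 is already complete: 79 + 85 + 83 + 73 = 320, so that is the magic constant.
Row 1 must total 320; the given cells sum to 233, so (1,3) = 87.
Column 3 needs 320; the known cells sum to 245, so (3,3) = 75.
Main diagonal must total 320; the given cells sum to 225, so (4,4) = 95.
Anti-diagonal: 89 + 77 + 83 + ? = 320, so (4,1) = 71.
Row 3 must total 320; the given cells sum to 227, so (3,1) = 93.
Column 1 needs 320; the known cells sum to 229, so (2,1) = 91.
Column 4 needs 320; the known cells sum to 253, so (2,4) = 67.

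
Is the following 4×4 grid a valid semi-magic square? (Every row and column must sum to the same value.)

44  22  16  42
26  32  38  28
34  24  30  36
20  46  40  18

Yes

Row 1: 44 + 22 + 16 + 42 = 124.
Row 2: 26 + 32 + 38 + 28 = 124.
Row 3: 34 + 24 + 30 + 36 = 124.
Row 4: 20 + 46 + 40 + 18 = 124.
Column 1: 44 + 26 + 34 + 20 = 124.
Column 2: 22 + 32 + 24 + 46 = 124.
Column 3: 16 + 38 + 30 + 40 = 124.
Column 4: 42 + 28 + 36 + 18 = 124.
All lines sum to 124.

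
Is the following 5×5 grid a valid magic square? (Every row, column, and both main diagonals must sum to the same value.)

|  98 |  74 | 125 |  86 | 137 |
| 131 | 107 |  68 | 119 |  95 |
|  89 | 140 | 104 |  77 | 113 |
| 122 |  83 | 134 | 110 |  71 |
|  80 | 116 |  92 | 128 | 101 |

No — column 5 sums to 517 but row 1 sums to 520.

Row 1: 98 + 74 + 125 + 86 + 137 = 520.
Row 2: 131 + 107 + 68 + 119 + 95 = 520.
Row 3: 89 + 140 + 104 + 77 + 113 = 523.
Row 4: 122 + 83 + 134 + 110 + 71 = 520.
Row 5: 80 + 116 + 92 + 128 + 101 = 517.
Column 1: 98 + 131 + 89 + 122 + 80 = 520.
Column 2: 74 + 107 + 140 + 83 + 116 = 520.
Column 3: 125 + 68 + 104 + 134 + 92 = 523.
Column 4: 86 + 119 + 77 + 110 + 128 = 520.
Column 5: 137 + 95 + 113 + 71 + 101 = 517.
Main diagonal: 98 + 107 + 104 + 110 + 101 = 520.
Anti-diagonal: 137 + 119 + 104 + 83 + 80 = 523.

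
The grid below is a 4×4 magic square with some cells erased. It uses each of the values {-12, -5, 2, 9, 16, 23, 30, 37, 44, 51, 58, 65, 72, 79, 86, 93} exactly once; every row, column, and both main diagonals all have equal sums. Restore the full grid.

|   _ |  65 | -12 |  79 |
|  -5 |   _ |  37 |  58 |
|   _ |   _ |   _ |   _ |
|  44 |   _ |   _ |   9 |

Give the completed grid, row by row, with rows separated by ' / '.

30 65 -12 79 / -5 72 37 58 / 93 2 51 16 / 44 23 86 9

The 16 entries sum to 648, so each line sums to 648/4 = 162.
Using row 1: 65 + (-12) + 79 + ? → (1,1) = 162 − 132 = 30.
Row 2 must total 162; the given cells sum to 90, so (2,2) = 72.
From column 1, 162 − (30 + (-5) + 44) gives (3,1) = 93.
Column 4 must total 162; the given cells sum to 146, so (3,4) = 16.
Main diagonal must total 162; the given cells sum to 111, so (3,3) = 51.
The remaining cell in anti-diagonal is (3,2) = 162 − 160 = 2.
Using column 2: 65 + 72 + 2 + ? → (4,2) = 162 − 139 = 23.
Using column 3: -12 + 37 + 51 + ? → (4,3) = 162 − 76 = 86.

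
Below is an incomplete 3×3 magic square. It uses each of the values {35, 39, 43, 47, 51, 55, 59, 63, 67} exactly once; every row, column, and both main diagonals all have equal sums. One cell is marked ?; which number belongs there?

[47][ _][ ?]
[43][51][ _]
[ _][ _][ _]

39

The 9 entries sum to 459, so each line sums to 459/3 = 153.
Using row 2: 43 + 51 + ? → (2,3) = 153 − 94 = 59.
Using column 1: 47 + 43 + ? → (3,1) = 153 − 90 = 63.
The remaining cell in main diagonal is (3,3) = 153 − 98 = 55.
Using anti-diagonal: 51 + 63 + ? → (1,3) = 153 − 114 = 39.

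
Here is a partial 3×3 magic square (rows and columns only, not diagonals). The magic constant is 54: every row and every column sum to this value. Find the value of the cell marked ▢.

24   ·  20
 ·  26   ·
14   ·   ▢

22

Row 1: 24 + 20 + ? = 54, so (1,2) = 10.
The remaining cell in column 1 is (2,1) = 54 − 38 = 16.
From column 2, 54 − (10 + 26) gives (3,2) = 18.
From row 2, 54 − (16 + 26) gives (2,3) = 12.
Row 3 must total 54; the given cells sum to 32, so (3,3) = 22.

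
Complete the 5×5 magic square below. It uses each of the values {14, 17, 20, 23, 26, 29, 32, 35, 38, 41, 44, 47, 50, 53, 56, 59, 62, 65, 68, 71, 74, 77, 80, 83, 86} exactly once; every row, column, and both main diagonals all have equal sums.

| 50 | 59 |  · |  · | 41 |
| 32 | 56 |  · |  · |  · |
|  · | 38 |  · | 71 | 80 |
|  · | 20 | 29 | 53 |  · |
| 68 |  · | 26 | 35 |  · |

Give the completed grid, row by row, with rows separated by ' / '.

The 25 entries sum to 1250, so each line sums to 1250/5 = 250.
From column 2, 250 − (59 + 56 + 38 + 20) gives (5,2) = 77.
Using row 5: 68 + 77 + 26 + 35 + ? → (5,5) = 250 − 206 = 44.
Main diagonal: 50 + 56 + 53 + 44 + ? = 250, so (3,3) = 47.
Using anti-diagonal: 41 + 47 + 20 + 68 + ? → (2,4) = 250 − 176 = 74.
The remaining cell in row 3 is (3,1) = 250 − 236 = 14.
From column 1, 250 − (50 + 32 + 14 + 68) gives (4,1) = 86.
Column 4: 74 + 71 + 53 + 35 + ? = 250, so (1,4) = 17.
Row 1 needs 250; the known cells sum to 167, so (1,3) = 83.
The remaining cell in row 4 is (4,5) = 250 − 188 = 62.
Column 3 must total 250; the given cells sum to 185, so (2,3) = 65.
The remaining cell in column 5 is (2,5) = 250 − 227 = 23.

50 59 83 17 41 / 32 56 65 74 23 / 14 38 47 71 80 / 86 20 29 53 62 / 68 77 26 35 44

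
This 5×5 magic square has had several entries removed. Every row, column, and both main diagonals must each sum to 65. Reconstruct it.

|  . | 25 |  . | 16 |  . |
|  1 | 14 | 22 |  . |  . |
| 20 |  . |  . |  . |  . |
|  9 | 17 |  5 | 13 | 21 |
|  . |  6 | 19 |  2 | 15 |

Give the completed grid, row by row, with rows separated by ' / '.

Using row 5: 6 + 19 + 2 + 15 + ? → (5,1) = 65 − 42 = 23.
Column 1 must total 65; the given cells sum to 53, so (1,1) = 12.
Column 2 needs 65; the known cells sum to 62, so (3,2) = 3.
From main diagonal, 65 − (12 + 14 + 13 + 15) gives (3,3) = 11.
Using column 3: 22 + 11 + 5 + 19 + ? → (1,3) = 65 − 57 = 8.
The remaining cell in row 1 is (1,5) = 65 − 61 = 4.
Anti-diagonal must total 65; the given cells sum to 55, so (2,4) = 10.
From row 2, 65 − (1 + 14 + 22 + 10) gives (2,5) = 18.
From column 4, 65 − (16 + 10 + 13 + 2) gives (3,4) = 24.
The remaining cell in column 5 is (3,5) = 65 − 58 = 7.

12 25 8 16 4 / 1 14 22 10 18 / 20 3 11 24 7 / 9 17 5 13 21 / 23 6 19 2 15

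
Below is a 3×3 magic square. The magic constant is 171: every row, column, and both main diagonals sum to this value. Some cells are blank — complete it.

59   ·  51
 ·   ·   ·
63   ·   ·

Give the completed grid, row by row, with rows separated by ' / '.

59 61 51 / 49 57 65 / 63 53 55

The remaining cell in row 1 is (1,2) = 171 − 110 = 61.
Column 1 must total 171; the given cells sum to 122, so (2,1) = 49.
From anti-diagonal, 171 − (51 + 63) gives (2,2) = 57.
From row 2, 171 − (49 + 57) gives (2,3) = 65.
Column 2 must total 171; the given cells sum to 118, so (3,2) = 53.
Column 3: 51 + 65 + ? = 171, so (3,3) = 55.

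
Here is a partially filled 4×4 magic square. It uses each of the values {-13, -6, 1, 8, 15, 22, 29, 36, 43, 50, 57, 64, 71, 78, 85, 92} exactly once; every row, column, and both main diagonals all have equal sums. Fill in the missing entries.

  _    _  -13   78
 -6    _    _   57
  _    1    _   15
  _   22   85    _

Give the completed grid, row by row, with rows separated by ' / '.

The 16 entries sum to 632, so each line sums to 632/4 = 158.
Column 4: 78 + 57 + 15 + ? = 158, so (4,4) = 8.
The remaining cell in row 4 is (4,1) = 158 − 115 = 43.
Anti-diagonal: 78 + 1 + 43 + ? = 158, so (2,3) = 36.
Row 2 needs 158; the known cells sum to 87, so (2,2) = 71.
Column 2 needs 158; the known cells sum to 94, so (1,2) = 64.
Using column 3: -13 + 36 + 85 + ? → (3,3) = 158 − 108 = 50.
The remaining cell in main diagonal is (1,1) = 158 − 129 = 29.
Row 3: 1 + 50 + 15 + ? = 158, so (3,1) = 92.

29 64 -13 78 / -6 71 36 57 / 92 1 50 15 / 43 22 85 8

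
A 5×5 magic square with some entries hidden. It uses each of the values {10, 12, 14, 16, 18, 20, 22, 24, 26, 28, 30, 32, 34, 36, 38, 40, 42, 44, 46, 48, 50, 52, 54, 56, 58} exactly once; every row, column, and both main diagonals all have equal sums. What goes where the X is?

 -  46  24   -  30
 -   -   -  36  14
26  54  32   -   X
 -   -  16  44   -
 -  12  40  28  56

48

The 25 entries sum to 850, so each line sums to 850/5 = 170.
The remaining cell in row 5 is (5,1) = 170 − 136 = 34.
Using column 3: 24 + 32 + 16 + 40 + ? → (2,3) = 170 − 112 = 58.
The remaining cell in anti-diagonal is (4,2) = 170 − 132 = 38.
Using column 2: 46 + 54 + 38 + 12 + ? → (2,2) = 170 − 150 = 20.
Main diagonal: 20 + 32 + 44 + 56 + ? = 170, so (1,1) = 18.
Row 1 must total 170; the given cells sum to 118, so (1,4) = 52.
Row 2 must total 170; the given cells sum to 128, so (2,1) = 42.
Using column 1: 18 + 42 + 26 + 34 + ? → (4,1) = 170 − 120 = 50.
From column 4, 170 − (52 + 36 + 44 + 28) gives (3,4) = 10.
Row 3 needs 170; the known cells sum to 122, so (3,5) = 48.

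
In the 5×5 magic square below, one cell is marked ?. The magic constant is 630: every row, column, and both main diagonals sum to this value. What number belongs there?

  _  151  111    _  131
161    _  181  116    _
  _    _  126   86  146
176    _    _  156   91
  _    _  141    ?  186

101

Column 3 must total 630; the given cells sum to 559, so (4,3) = 71.
Column 5 needs 630; the known cells sum to 554, so (2,5) = 76.
Row 2: 161 + 181 + 116 + 76 + ? = 630, so (2,2) = 96.
Row 4 needs 630; the known cells sum to 494, so (4,2) = 136.
Using main diagonal: 96 + 126 + 156 + 186 + ? → (1,1) = 630 − 564 = 66.
Anti-diagonal: 131 + 116 + 126 + 136 + ? = 630, so (5,1) = 121.
Row 1: 66 + 151 + 111 + 131 + ? = 630, so (1,4) = 171.
Column 1: 66 + 161 + 176 + 121 + ? = 630, so (3,1) = 106.
From column 4, 630 − (171 + 116 + 86 + 156) gives (5,4) = 101.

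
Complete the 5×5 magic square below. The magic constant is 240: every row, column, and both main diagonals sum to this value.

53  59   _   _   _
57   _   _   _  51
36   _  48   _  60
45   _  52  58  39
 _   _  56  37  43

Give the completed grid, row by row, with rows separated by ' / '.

53 59 40 41 47 / 57 38 44 50 51 / 36 42 48 54 60 / 45 46 52 58 39 / 49 55 56 37 43

Row 4 must total 240; the given cells sum to 194, so (4,2) = 46.
Column 1 must total 240; the given cells sum to 191, so (5,1) = 49.
The remaining cell in column 5 is (1,5) = 240 − 193 = 47.
Main diagonal needs 240; the known cells sum to 202, so (2,2) = 38.
Using anti-diagonal: 47 + 48 + 46 + 49 + ? → (2,4) = 240 − 190 = 50.
Using row 2: 57 + 38 + 50 + 51 + ? → (2,3) = 240 − 196 = 44.
The remaining cell in row 5 is (5,2) = 240 − 185 = 55.
From column 2, 240 − (59 + 38 + 46 + 55) gives (3,2) = 42.
From column 3, 240 − (44 + 48 + 52 + 56) gives (1,3) = 40.
Row 1 must total 240; the given cells sum to 199, so (1,4) = 41.
Row 3 needs 240; the known cells sum to 186, so (3,4) = 54.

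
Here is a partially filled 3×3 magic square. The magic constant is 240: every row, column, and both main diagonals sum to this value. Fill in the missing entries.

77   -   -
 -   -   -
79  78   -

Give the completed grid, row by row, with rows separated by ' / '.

The remaining cell in row 3 is (3,3) = 240 − 157 = 83.
Column 1 needs 240; the known cells sum to 156, so (2,1) = 84.
Main diagonal must total 240; the given cells sum to 160, so (2,2) = 80.
Anti-diagonal: 80 + 79 + ? = 240, so (1,3) = 81.
The remaining cell in row 1 is (1,2) = 240 − 158 = 82.
The remaining cell in row 2 is (2,3) = 240 − 164 = 76.

77 82 81 / 84 80 76 / 79 78 83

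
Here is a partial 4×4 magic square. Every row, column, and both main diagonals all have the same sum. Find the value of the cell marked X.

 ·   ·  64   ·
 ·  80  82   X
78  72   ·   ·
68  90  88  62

Row 4 is complete and sums to 308; that is the magic constant.
Column 2: 80 + 72 + 90 + ? = 308, so (1,2) = 66.
Using column 3: 64 + 82 + 88 + ? → (3,3) = 308 − 234 = 74.
Main diagonal needs 308; the known cells sum to 216, so (1,1) = 92.
The remaining cell in anti-diagonal is (1,4) = 308 − 222 = 86.
From row 3, 308 − (78 + 72 + 74) gives (3,4) = 84.
Column 1 needs 308; the known cells sum to 238, so (2,1) = 70.
Column 4 must total 308; the given cells sum to 232, so (2,4) = 76.

76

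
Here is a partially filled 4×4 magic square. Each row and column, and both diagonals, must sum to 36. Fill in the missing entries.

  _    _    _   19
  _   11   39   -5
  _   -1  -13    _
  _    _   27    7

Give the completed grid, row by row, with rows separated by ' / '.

Using row 2: 11 + 39 + (-5) + ? → (2,1) = 36 − 45 = -9.
From column 3, 36 − (39 + (-13) + 27) gives (1,3) = -17.
The remaining cell in column 4 is (3,4) = 36 − 21 = 15.
The remaining cell in main diagonal is (1,1) = 36 − 5 = 31.
The remaining cell in anti-diagonal is (4,1) = 36 − 57 = -21.
Using row 1: 31 + (-17) + 19 + ? → (1,2) = 36 − 33 = 3.
Row 3 needs 36; the known cells sum to 1, so (3,1) = 35.
Row 4 needs 36; the known cells sum to 13, so (4,2) = 23.

31 3 -17 19 / -9 11 39 -5 / 35 -1 -13 15 / -21 23 27 7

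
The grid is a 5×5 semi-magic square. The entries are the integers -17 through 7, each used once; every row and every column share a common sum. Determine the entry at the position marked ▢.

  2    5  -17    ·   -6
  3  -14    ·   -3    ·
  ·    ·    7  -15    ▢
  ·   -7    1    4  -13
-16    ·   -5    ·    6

The entries are -17 through 7, which sum to -125, so each line sums to -125/5 = -25.
The remaining cell in row 1 is (1,4) = -25 − (-16) = -9.
The remaining cell in row 4 is (4,1) = -25 − (-15) = -10.
Using column 1: 2 + 3 + (-10) + (-16) + ? → (3,1) = -25 − (-21) = -4.
Using column 3: -17 + 7 + 1 + (-5) + ? → (2,3) = -25 − (-14) = -11.
Using column 4: -9 + (-3) + (-15) + 4 + ? → (5,4) = -25 − (-23) = -2.
From row 2, -25 − (3 + (-14) + (-11) + (-3)) gives (2,5) = 0.
From row 5, -25 − (-16 + (-5) + (-2) + 6) gives (5,2) = -8.
Using column 2: 5 + (-14) + (-7) + (-8) + ? → (3,2) = -25 − (-24) = -1.
Column 5 must total -25; the given cells sum to -13, so (3,5) = -12.

-12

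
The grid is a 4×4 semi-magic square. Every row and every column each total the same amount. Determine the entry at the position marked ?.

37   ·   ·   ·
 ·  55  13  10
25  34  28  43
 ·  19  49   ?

46

Row 3 is complete and sums to 130; that is the magic constant.
Row 2: 55 + 13 + 10 + ? = 130, so (2,1) = 52.
Column 1 must total 130; the given cells sum to 114, so (4,1) = 16.
From column 2, 130 − (55 + 34 + 19) gives (1,2) = 22.
Using column 3: 13 + 28 + 49 + ? → (1,3) = 130 − 90 = 40.
The remaining cell in row 1 is (1,4) = 130 − 99 = 31.
Using row 4: 16 + 19 + 49 + ? → (4,4) = 130 − 84 = 46.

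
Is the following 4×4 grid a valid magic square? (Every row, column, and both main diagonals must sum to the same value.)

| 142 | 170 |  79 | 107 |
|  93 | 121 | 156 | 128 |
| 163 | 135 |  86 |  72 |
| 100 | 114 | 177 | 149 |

No — row 1 sums to 498 but row 3 sums to 456.

Row 1: 142 + 170 + 79 + 107 = 498.
Row 2: 93 + 121 + 156 + 128 = 498.
Row 3: 163 + 135 + 86 + 72 = 456.
Row 4: 100 + 114 + 177 + 149 = 540.
Column 1: 142 + 93 + 163 + 100 = 498.
Column 2: 170 + 121 + 135 + 114 = 540.
Column 3: 79 + 156 + 86 + 177 = 498.
Column 4: 107 + 128 + 72 + 149 = 456.
Main diagonal: 142 + 121 + 86 + 149 = 498.
Anti-diagonal: 107 + 156 + 135 + 100 = 498.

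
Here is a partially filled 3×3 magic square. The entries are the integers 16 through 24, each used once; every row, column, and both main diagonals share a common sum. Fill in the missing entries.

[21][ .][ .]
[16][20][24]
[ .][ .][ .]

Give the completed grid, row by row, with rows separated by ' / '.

21 22 17 / 16 20 24 / 23 18 19

The entries are 16 through 24, which sum to 180, so each line sums to 180/3 = 60.
Column 1 needs 60; the known cells sum to 37, so (3,1) = 23.
Using main diagonal: 21 + 20 + ? → (3,3) = 60 − 41 = 19.
From anti-diagonal, 60 − (20 + 23) gives (1,3) = 17.
Row 1 needs 60; the known cells sum to 38, so (1,2) = 22.
Using row 3: 23 + 19 + ? → (3,2) = 60 − 42 = 18.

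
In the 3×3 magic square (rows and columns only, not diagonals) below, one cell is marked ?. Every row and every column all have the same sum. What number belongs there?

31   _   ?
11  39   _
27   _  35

Column 1 is complete and sums to 69; that is the magic constant.
Row 2: 11 + 39 + ? = 69, so (2,3) = 19.
Row 3 must total 69; the given cells sum to 62, so (3,2) = 7.
The remaining cell in column 2 is (1,2) = 69 − 46 = 23.
From column 3, 69 − (19 + 35) gives (1,3) = 15.

15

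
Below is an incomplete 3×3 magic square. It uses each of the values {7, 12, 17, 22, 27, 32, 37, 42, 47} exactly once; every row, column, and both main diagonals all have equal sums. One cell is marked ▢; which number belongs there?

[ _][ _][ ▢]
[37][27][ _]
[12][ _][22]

42

The 9 entries sum to 243, so each line sums to 243/3 = 81.
Using row 2: 37 + 27 + ? → (2,3) = 81 − 64 = 17.
Row 3 needs 81; the known cells sum to 34, so (3,2) = 47.
From column 1, 81 − (37 + 12) gives (1,1) = 32.
Using column 2: 27 + 47 + ? → (1,2) = 81 − 74 = 7.
From column 3, 81 − (17 + 22) gives (1,3) = 42.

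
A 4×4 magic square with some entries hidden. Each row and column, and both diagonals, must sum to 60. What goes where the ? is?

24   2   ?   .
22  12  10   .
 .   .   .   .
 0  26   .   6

4

Row 2 must total 60; the given cells sum to 44, so (2,4) = 16.
Row 4 needs 60; the known cells sum to 32, so (4,3) = 28.
Using column 1: 24 + 22 + 0 + ? → (3,1) = 60 − 46 = 14.
Using column 2: 2 + 12 + 26 + ? → (3,2) = 60 − 40 = 20.
Main diagonal needs 60; the known cells sum to 42, so (3,3) = 18.
From anti-diagonal, 60 − (10 + 20 + 0) gives (1,4) = 30.
From row 1, 60 − (24 + 2 + 30) gives (1,3) = 4.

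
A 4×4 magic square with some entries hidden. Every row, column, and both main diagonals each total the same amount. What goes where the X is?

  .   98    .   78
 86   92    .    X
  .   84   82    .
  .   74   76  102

Column 2 is complete and sums to 348; that is the magic constant.
Row 4: 74 + 76 + 102 + ? = 348, so (4,1) = 96.
Main diagonal: 92 + 82 + 102 + ? = 348, so (1,1) = 72.
From anti-diagonal, 348 − (78 + 84 + 96) gives (2,3) = 90.
Row 1 must total 348; the given cells sum to 248, so (1,3) = 100.
From row 2, 348 − (86 + 92 + 90) gives (2,4) = 80.

80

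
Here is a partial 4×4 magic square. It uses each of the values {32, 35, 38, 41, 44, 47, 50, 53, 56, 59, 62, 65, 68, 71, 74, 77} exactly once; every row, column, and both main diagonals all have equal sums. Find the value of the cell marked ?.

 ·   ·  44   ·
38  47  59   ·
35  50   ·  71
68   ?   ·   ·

The 16 entries sum to 872, so each line sums to 872/4 = 218.
From row 2, 218 − (38 + 47 + 59) gives (2,4) = 74.
Row 3 needs 218; the known cells sum to 156, so (3,3) = 62.
Using column 1: 38 + 35 + 68 + ? → (1,1) = 218 − 141 = 77.
Column 3 must total 218; the given cells sum to 165, so (4,3) = 53.
Main diagonal needs 218; the known cells sum to 186, so (4,4) = 32.
Anti-diagonal: 59 + 50 + 68 + ? = 218, so (1,4) = 41.
The remaining cell in row 1 is (1,2) = 218 − 162 = 56.
The remaining cell in row 4 is (4,2) = 218 − 153 = 65.

65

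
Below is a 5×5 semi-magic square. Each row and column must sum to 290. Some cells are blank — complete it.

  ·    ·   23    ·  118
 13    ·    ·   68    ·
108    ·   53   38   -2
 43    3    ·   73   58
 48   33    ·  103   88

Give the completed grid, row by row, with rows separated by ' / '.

Row 3 must total 290; the given cells sum to 197, so (3,2) = 93.
The remaining cell in row 4 is (4,3) = 290 − 177 = 113.
From row 5, 290 − (48 + 33 + 103 + 88) gives (5,3) = 18.
Column 1 must total 290; the given cells sum to 212, so (1,1) = 78.
The remaining cell in column 3 is (2,3) = 290 − 207 = 83.
From column 4, 290 − (68 + 38 + 73 + 103) gives (1,4) = 8.
Column 5 must total 290; the given cells sum to 262, so (2,5) = 28.
Row 1 needs 290; the known cells sum to 227, so (1,2) = 63.
Row 2 must total 290; the given cells sum to 192, so (2,2) = 98.

78 63 23 8 118 / 13 98 83 68 28 / 108 93 53 38 -2 / 43 3 113 73 58 / 48 33 18 103 88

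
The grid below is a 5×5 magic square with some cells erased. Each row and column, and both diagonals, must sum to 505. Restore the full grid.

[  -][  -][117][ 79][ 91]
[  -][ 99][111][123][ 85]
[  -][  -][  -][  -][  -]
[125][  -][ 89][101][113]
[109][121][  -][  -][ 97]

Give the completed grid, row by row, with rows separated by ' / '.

103 115 117 79 91 / 87 99 111 123 85 / 81 93 105 107 119 / 125 77 89 101 113 / 109 121 83 95 97

Row 2 must total 505; the given cells sum to 418, so (2,1) = 87.
The remaining cell in row 4 is (4,2) = 505 − 428 = 77.
Column 5 must total 505; the given cells sum to 386, so (3,5) = 119.
Anti-diagonal must total 505; the given cells sum to 400, so (3,3) = 105.
Column 3 needs 505; the known cells sum to 422, so (5,3) = 83.
Using main diagonal: 99 + 105 + 101 + 97 + ? → (1,1) = 505 − 402 = 103.
Row 1: 103 + 117 + 79 + 91 + ? = 505, so (1,2) = 115.
Row 5 must total 505; the given cells sum to 410, so (5,4) = 95.
From column 1, 505 − (103 + 87 + 125 + 109) gives (3,1) = 81.
From column 2, 505 − (115 + 99 + 77 + 121) gives (3,2) = 93.
From column 4, 505 − (79 + 123 + 101 + 95) gives (3,4) = 107.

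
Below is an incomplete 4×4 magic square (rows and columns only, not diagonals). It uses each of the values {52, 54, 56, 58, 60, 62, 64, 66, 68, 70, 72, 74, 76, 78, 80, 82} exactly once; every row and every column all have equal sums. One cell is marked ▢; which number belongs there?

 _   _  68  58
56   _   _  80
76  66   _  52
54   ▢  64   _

72

The 16 entries sum to 1072, so each line sums to 1072/4 = 268.
Row 3 needs 268; the known cells sum to 194, so (3,3) = 74.
Using column 1: 56 + 76 + 54 + ? → (1,1) = 268 − 186 = 82.
From column 3, 268 − (68 + 74 + 64) gives (2,3) = 62.
Using column 4: 58 + 80 + 52 + ? → (4,4) = 268 − 190 = 78.
Row 1 must total 268; the given cells sum to 208, so (1,2) = 60.
The remaining cell in row 2 is (2,2) = 268 − 198 = 70.
From row 4, 268 − (54 + 64 + 78) gives (4,2) = 72.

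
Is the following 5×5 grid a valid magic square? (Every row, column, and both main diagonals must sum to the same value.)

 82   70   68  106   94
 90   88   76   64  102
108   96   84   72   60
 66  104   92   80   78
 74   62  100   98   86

Yes

Row 1: 82 + 70 + 68 + 106 + 94 = 420.
Row 2: 90 + 88 + 76 + 64 + 102 = 420.
Row 3: 108 + 96 + 84 + 72 + 60 = 420.
Row 4: 66 + 104 + 92 + 80 + 78 = 420.
Row 5: 74 + 62 + 100 + 98 + 86 = 420.
Column 1: 82 + 90 + 108 + 66 + 74 = 420.
Column 2: 70 + 88 + 96 + 104 + 62 = 420.
Column 3: 68 + 76 + 84 + 92 + 100 = 420.
Column 4: 106 + 64 + 72 + 80 + 98 = 420.
Column 5: 94 + 102 + 60 + 78 + 86 = 420.
Main diagonal: 82 + 88 + 84 + 80 + 86 = 420.
Anti-diagonal: 94 + 64 + 84 + 104 + 74 = 420.
All lines sum to 420.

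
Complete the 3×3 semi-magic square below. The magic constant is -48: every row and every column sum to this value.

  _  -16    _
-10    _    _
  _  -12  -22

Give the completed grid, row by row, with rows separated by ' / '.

The remaining cell in row 3 is (3,1) = -48 − (-34) = -14.
Column 1 must total -48; the given cells sum to -24, so (1,1) = -24.
Using column 2: -16 + (-12) + ? → (2,2) = -48 − (-28) = -20.
From row 1, -48 − (-24 + (-16)) gives (1,3) = -8.
The remaining cell in row 2 is (2,3) = -48 − (-30) = -18.

-24 -16 -8 / -10 -20 -18 / -14 -12 -22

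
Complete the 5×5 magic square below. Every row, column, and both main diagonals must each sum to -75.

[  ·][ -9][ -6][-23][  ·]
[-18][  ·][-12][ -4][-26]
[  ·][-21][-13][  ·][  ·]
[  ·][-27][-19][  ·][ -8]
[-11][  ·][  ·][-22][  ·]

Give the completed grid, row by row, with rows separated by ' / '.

Row 2 needs -75; the known cells sum to -60, so (2,2) = -15.
Using column 2: -9 + (-15) + (-21) + (-27) + ? → (5,2) = -75 − (-72) = -3.
Column 3 needs -75; the known cells sum to -50, so (5,3) = -25.
Using anti-diagonal: -4 + (-13) + (-27) + (-11) + ? → (1,5) = -75 − (-55) = -20.
Using row 1: -9 + (-6) + (-23) + (-20) + ? → (1,1) = -75 − (-58) = -17.
From row 5, -75 − (-11 + (-3) + (-25) + (-22)) gives (5,5) = -14.
The remaining cell in column 5 is (3,5) = -75 − (-68) = -7.
From main diagonal, -75 − (-17 + (-15) + (-13) + (-14)) gives (4,4) = -16.
Row 4 must total -75; the given cells sum to -70, so (4,1) = -5.
The remaining cell in column 1 is (3,1) = -75 − (-51) = -24.
From column 4, -75 − (-23 + (-4) + (-16) + (-22)) gives (3,4) = -10.

-17 -9 -6 -23 -20 / -18 -15 -12 -4 -26 / -24 -21 -13 -10 -7 / -5 -27 -19 -16 -8 / -11 -3 -25 -22 -14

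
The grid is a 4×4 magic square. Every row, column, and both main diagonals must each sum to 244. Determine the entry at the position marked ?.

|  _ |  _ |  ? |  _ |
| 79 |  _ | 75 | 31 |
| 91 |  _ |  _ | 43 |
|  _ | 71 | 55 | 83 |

The remaining cell in row 2 is (2,2) = 244 − 185 = 59.
Row 4 must total 244; the given cells sum to 209, so (4,1) = 35.
The remaining cell in column 1 is (1,1) = 244 − 205 = 39.
Column 4 must total 244; the given cells sum to 157, so (1,4) = 87.
Main diagonal must total 244; the given cells sum to 181, so (3,3) = 63.
Anti-diagonal must total 244; the given cells sum to 197, so (3,2) = 47.
The remaining cell in column 2 is (1,2) = 244 − 177 = 67.
Column 3 must total 244; the given cells sum to 193, so (1,3) = 51.

51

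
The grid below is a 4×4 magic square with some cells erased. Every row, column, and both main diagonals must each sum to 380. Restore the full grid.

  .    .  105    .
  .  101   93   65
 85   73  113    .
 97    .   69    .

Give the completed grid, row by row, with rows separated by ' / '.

77 81 105 117 / 121 101 93 65 / 85 73 113 109 / 97 125 69 89

Row 2 needs 380; the known cells sum to 259, so (2,1) = 121.
Row 3 must total 380; the given cells sum to 271, so (3,4) = 109.
Column 1 needs 380; the known cells sum to 303, so (1,1) = 77.
Main diagonal needs 380; the known cells sum to 291, so (4,4) = 89.
Anti-diagonal: 93 + 73 + 97 + ? = 380, so (1,4) = 117.
Row 1: 77 + 105 + 117 + ? = 380, so (1,2) = 81.
Row 4: 97 + 69 + 89 + ? = 380, so (4,2) = 125.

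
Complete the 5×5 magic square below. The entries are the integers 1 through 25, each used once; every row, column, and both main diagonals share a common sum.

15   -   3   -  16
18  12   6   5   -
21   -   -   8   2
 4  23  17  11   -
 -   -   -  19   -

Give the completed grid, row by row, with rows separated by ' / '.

15 9 3 22 16 / 18 12 6 5 24 / 21 20 14 8 2 / 4 23 17 11 10 / 7 1 25 19 13

The entries are 1 through 25, which sum to 325, so each line sums to 325/5 = 65.
The remaining cell in row 2 is (2,5) = 65 − 41 = 24.
From row 4, 65 − (4 + 23 + 17 + 11) gives (4,5) = 10.
Column 1 must total 65; the given cells sum to 58, so (5,1) = 7.
Column 4: 5 + 8 + 11 + 19 + ? = 65, so (1,4) = 22.
Column 5 must total 65; the given cells sum to 52, so (5,5) = 13.
Main diagonal must total 65; the given cells sum to 51, so (3,3) = 14.
Using row 1: 15 + 3 + 22 + 16 + ? → (1,2) = 65 − 56 = 9.
Using row 3: 21 + 14 + 8 + 2 + ? → (3,2) = 65 − 45 = 20.
From column 2, 65 − (9 + 12 + 20 + 23) gives (5,2) = 1.
Using column 3: 3 + 6 + 14 + 17 + ? → (5,3) = 65 − 40 = 25.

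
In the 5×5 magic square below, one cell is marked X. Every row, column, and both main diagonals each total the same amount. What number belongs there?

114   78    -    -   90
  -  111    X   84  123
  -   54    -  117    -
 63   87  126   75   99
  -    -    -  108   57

Row 4 is complete and sums to 450; that is the magic constant.
Column 2 needs 450; the known cells sum to 330, so (5,2) = 120.
Column 4 must total 450; the given cells sum to 384, so (1,4) = 66.
Column 5 must total 450; the given cells sum to 369, so (3,5) = 81.
From main diagonal, 450 − (114 + 111 + 75 + 57) gives (3,3) = 93.
Anti-diagonal needs 450; the known cells sum to 354, so (5,1) = 96.
The remaining cell in row 1 is (1,3) = 450 − 348 = 102.
Row 3 must total 450; the given cells sum to 345, so (3,1) = 105.
Row 5 must total 450; the given cells sum to 381, so (5,3) = 69.
Column 1 must total 450; the given cells sum to 378, so (2,1) = 72.
The remaining cell in column 3 is (2,3) = 450 − 390 = 60.

60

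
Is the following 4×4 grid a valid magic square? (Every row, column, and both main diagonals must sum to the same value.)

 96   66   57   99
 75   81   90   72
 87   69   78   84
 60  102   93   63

Row 1: 96 + 66 + 57 + 99 = 318.
Row 2: 75 + 81 + 90 + 72 = 318.
Row 3: 87 + 69 + 78 + 84 = 318.
Row 4: 60 + 102 + 93 + 63 = 318.
Column 1: 96 + 75 + 87 + 60 = 318.
Column 2: 66 + 81 + 69 + 102 = 318.
Column 3: 57 + 90 + 78 + 93 = 318.
Column 4: 99 + 72 + 84 + 63 = 318.
Main diagonal: 96 + 81 + 78 + 63 = 318.
Anti-diagonal: 99 + 90 + 69 + 60 = 318.
All lines sum to 318.

Yes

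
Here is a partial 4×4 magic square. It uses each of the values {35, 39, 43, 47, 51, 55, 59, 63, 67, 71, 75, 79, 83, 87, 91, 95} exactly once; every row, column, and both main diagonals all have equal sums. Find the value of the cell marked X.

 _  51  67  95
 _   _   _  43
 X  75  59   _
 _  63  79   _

87

The 16 entries sum to 1040, so each line sums to 1040/4 = 260.
Using row 1: 51 + 67 + 95 + ? → (1,1) = 260 − 213 = 47.
Using column 2: 51 + 75 + 63 + ? → (2,2) = 260 − 189 = 71.
From column 3, 260 − (67 + 59 + 79) gives (2,3) = 55.
The remaining cell in main diagonal is (4,4) = 260 − 177 = 83.
The remaining cell in anti-diagonal is (4,1) = 260 − 225 = 35.
Row 2 needs 260; the known cells sum to 169, so (2,1) = 91.
The remaining cell in column 1 is (3,1) = 260 − 173 = 87.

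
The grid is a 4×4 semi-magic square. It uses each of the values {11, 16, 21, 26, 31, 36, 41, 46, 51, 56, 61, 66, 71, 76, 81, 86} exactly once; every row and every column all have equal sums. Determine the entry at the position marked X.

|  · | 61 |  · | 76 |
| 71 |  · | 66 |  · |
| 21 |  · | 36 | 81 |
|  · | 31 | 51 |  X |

The 16 entries sum to 776, so each line sums to 776/4 = 194.
Row 3: 21 + 36 + 81 + ? = 194, so (3,2) = 56.
The remaining cell in column 2 is (2,2) = 194 − 148 = 46.
Column 3 needs 194; the known cells sum to 153, so (1,3) = 41.
Row 1: 61 + 41 + 76 + ? = 194, so (1,1) = 16.
Row 2: 71 + 46 + 66 + ? = 194, so (2,4) = 11.
Column 1 must total 194; the given cells sum to 108, so (4,1) = 86.
The remaining cell in column 4 is (4,4) = 194 − 168 = 26.

26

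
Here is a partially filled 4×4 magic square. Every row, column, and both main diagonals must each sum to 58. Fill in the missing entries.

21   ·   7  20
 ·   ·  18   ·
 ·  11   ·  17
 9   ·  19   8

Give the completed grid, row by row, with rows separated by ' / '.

21 10 7 20 / 12 15 18 13 / 16 11 14 17 / 9 22 19 8

Using row 1: 21 + 7 + 20 + ? → (1,2) = 58 − 48 = 10.
The remaining cell in row 4 is (4,2) = 58 − 36 = 22.
Column 2: 10 + 11 + 22 + ? = 58, so (2,2) = 15.
The remaining cell in column 3 is (3,3) = 58 − 44 = 14.
The remaining cell in column 4 is (2,4) = 58 − 45 = 13.
From row 2, 58 − (15 + 18 + 13) gives (2,1) = 12.
Using row 3: 11 + 14 + 17 + ? → (3,1) = 58 − 42 = 16.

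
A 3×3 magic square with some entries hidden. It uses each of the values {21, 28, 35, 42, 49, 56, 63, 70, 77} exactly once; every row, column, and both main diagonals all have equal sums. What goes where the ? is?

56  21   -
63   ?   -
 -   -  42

49

The 9 entries sum to 441, so each line sums to 441/3 = 147.
Row 1: 56 + 21 + ? = 147, so (1,3) = 70.
Column 1: 56 + 63 + ? = 147, so (3,1) = 28.
Using column 3: 70 + 42 + ? → (2,3) = 147 − 112 = 35.
The remaining cell in main diagonal is (2,2) = 147 − 98 = 49.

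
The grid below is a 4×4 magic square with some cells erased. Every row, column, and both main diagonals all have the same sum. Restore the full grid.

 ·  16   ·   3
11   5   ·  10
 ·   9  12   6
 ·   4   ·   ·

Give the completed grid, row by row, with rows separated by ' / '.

Column 2 is already complete: 16 + 5 + 9 + 4 = 34, so that is the magic constant.
The remaining cell in row 2 is (2,3) = 34 − 26 = 8.
Using row 3: 9 + 12 + 6 + ? → (3,1) = 34 − 27 = 7.
Column 4 must total 34; the given cells sum to 19, so (4,4) = 15.
Main diagonal needs 34; the known cells sum to 32, so (1,1) = 2.
Anti-diagonal needs 34; the known cells sum to 20, so (4,1) = 14.
Row 1 needs 34; the known cells sum to 21, so (1,3) = 13.
Row 4: 14 + 4 + 15 + ? = 34, so (4,3) = 1.

2 16 13 3 / 11 5 8 10 / 7 9 12 6 / 14 4 1 15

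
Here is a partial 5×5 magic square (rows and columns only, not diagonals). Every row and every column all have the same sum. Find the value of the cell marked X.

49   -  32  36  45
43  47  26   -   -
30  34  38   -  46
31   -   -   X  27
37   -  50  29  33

Column 1 is complete and sums to 190; that is the magic constant.
The remaining cell in row 1 is (1,2) = 190 − 162 = 28.
The remaining cell in row 3 is (3,4) = 190 − 148 = 42.
Row 5 must total 190; the given cells sum to 149, so (5,2) = 41.
From column 2, 190 − (28 + 47 + 34 + 41) gives (4,2) = 40.
The remaining cell in column 3 is (4,3) = 190 − 146 = 44.
Column 5 needs 190; the known cells sum to 151, so (2,5) = 39.
From row 2, 190 − (43 + 47 + 26 + 39) gives (2,4) = 35.
Row 4 must total 190; the given cells sum to 142, so (4,4) = 48.

48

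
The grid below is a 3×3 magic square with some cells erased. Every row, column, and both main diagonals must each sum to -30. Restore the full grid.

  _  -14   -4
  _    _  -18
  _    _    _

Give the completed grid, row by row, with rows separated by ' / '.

Row 1 must total -30; the given cells sum to -18, so (1,1) = -12.
Column 3 needs -30; the known cells sum to -22, so (3,3) = -8.
Main diagonal must total -30; the given cells sum to -20, so (2,2) = -10.
Anti-diagonal needs -30; the known cells sum to -14, so (3,1) = -16.
The remaining cell in row 2 is (2,1) = -30 − (-28) = -2.
From row 3, -30 − (-16 + (-8)) gives (3,2) = -6.

-12 -14 -4 / -2 -10 -18 / -16 -6 -8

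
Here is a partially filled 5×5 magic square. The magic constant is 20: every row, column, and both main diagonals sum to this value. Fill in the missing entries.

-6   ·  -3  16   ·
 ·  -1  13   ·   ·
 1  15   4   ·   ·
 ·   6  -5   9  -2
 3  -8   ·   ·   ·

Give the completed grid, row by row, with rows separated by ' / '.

Using row 4: 6 + (-5) + 9 + (-2) + ? → (4,1) = 20 − 8 = 12.
Column 1: -6 + 1 + 12 + 3 + ? = 20, so (2,1) = 10.
Column 2 needs 20; the known cells sum to 12, so (1,2) = 8.
Column 3: -3 + 13 + 4 + (-5) + ? = 20, so (5,3) = 11.
Main diagonal must total 20; the given cells sum to 6, so (5,5) = 14.
Row 1 needs 20; the known cells sum to 15, so (1,5) = 5.
From row 5, 20 − (3 + (-8) + 11 + 14) gives (5,4) = 0.
From anti-diagonal, 20 − (5 + 4 + 6 + 3) gives (2,4) = 2.
Using row 2: 10 + (-1) + 13 + 2 + ? → (2,5) = 20 − 24 = -4.
From column 4, 20 − (16 + 2 + 9 + 0) gives (3,4) = -7.
From column 5, 20 − (5 + (-4) + (-2) + 14) gives (3,5) = 7.

-6 8 -3 16 5 / 10 -1 13 2 -4 / 1 15 4 -7 7 / 12 6 -5 9 -2 / 3 -8 11 0 14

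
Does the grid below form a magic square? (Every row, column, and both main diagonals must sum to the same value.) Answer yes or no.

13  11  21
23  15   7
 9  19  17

Row 1: 13 + 11 + 21 = 45.
Row 2: 23 + 15 + 7 = 45.
Row 3: 9 + 19 + 17 = 45.
Column 1: 13 + 23 + 9 = 45.
Column 2: 11 + 15 + 19 = 45.
Column 3: 21 + 7 + 17 = 45.
Main diagonal: 13 + 15 + 17 = 45.
Anti-diagonal: 21 + 15 + 9 = 45.
All lines sum to 45.

Yes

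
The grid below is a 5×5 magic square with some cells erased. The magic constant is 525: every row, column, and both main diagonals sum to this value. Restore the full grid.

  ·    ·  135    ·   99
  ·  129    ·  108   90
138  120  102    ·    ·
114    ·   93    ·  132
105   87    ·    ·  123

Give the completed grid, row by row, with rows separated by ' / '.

96 78 135 117 99 / 72 129 126 108 90 / 138 120 102 84 81 / 114 111 93 75 132 / 105 87 69 141 123

Column 5: 99 + 90 + 132 + 123 + ? = 525, so (3,5) = 81.
From anti-diagonal, 525 − (99 + 108 + 102 + 105) gives (4,2) = 111.
From row 3, 525 − (138 + 120 + 102 + 81) gives (3,4) = 84.
Row 4: 114 + 111 + 93 + 132 + ? = 525, so (4,4) = 75.
From column 2, 525 − (129 + 120 + 111 + 87) gives (1,2) = 78.
Main diagonal must total 525; the given cells sum to 429, so (1,1) = 96.
Using row 1: 96 + 78 + 135 + 99 + ? → (1,4) = 525 − 408 = 117.
Using column 1: 96 + 138 + 114 + 105 + ? → (2,1) = 525 − 453 = 72.
Column 4: 117 + 108 + 84 + 75 + ? = 525, so (5,4) = 141.
Row 2: 72 + 129 + 108 + 90 + ? = 525, so (2,3) = 126.
The remaining cell in row 5 is (5,3) = 525 − 456 = 69.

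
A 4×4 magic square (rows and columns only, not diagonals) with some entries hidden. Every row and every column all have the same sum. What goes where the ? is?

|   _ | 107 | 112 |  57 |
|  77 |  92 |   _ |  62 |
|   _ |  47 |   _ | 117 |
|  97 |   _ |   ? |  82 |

Column 4 is complete and sums to 318; that is the magic constant.
Row 1: 107 + 112 + 57 + ? = 318, so (1,1) = 42.
The remaining cell in row 2 is (2,3) = 318 − 231 = 87.
Column 1: 42 + 77 + 97 + ? = 318, so (3,1) = 102.
Column 2 needs 318; the known cells sum to 246, so (4,2) = 72.
The remaining cell in row 3 is (3,3) = 318 − 266 = 52.
Using row 4: 97 + 72 + 82 + ? → (4,3) = 318 − 251 = 67.

67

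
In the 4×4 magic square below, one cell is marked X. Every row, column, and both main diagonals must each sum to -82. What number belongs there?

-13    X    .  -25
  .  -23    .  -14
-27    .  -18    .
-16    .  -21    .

-20

From column 1, -82 − (-13 + (-27) + (-16)) gives (2,1) = -26.
Main diagonal needs -82; the known cells sum to -54, so (4,4) = -28.
Using row 2: -26 + (-23) + (-14) + ? → (2,3) = -82 − (-63) = -19.
Row 4: -16 + (-21) + (-28) + ? = -82, so (4,2) = -17.
Column 3 needs -82; the known cells sum to -58, so (1,3) = -24.
Column 4 must total -82; the given cells sum to -67, so (3,4) = -15.
Using anti-diagonal: -25 + (-19) + (-16) + ? → (3,2) = -82 − (-60) = -22.
Row 1: -13 + (-24) + (-25) + ? = -82, so (1,2) = -20.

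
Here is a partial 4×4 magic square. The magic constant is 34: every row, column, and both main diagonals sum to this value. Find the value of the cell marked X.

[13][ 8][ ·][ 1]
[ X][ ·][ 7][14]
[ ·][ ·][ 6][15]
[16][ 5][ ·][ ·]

2

Row 1 needs 34; the known cells sum to 22, so (1,3) = 12.
The remaining cell in column 3 is (4,3) = 34 − 25 = 9.
Column 4 needs 34; the known cells sum to 30, so (4,4) = 4.
Using main diagonal: 13 + 6 + 4 + ? → (2,2) = 34 − 23 = 11.
The remaining cell in anti-diagonal is (3,2) = 34 − 24 = 10.
Using row 2: 11 + 7 + 14 + ? → (2,1) = 34 − 32 = 2.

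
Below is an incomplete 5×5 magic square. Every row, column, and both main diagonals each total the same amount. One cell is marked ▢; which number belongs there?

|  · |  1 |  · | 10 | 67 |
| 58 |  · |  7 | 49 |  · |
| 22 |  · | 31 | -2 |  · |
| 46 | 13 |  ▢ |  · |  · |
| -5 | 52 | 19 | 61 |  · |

Anti-diagonal is complete and sums to 155; that is the magic constant.
Using row 5: -5 + 52 + 19 + 61 + ? → (5,5) = 155 − 127 = 28.
Using column 1: 58 + 22 + 46 + (-5) + ? → (1,1) = 155 − 121 = 34.
From column 4, 155 − (10 + 49 + (-2) + 61) gives (4,4) = 37.
Using main diagonal: 34 + 31 + 37 + 28 + ? → (2,2) = 155 − 130 = 25.
Row 1 must total 155; the given cells sum to 112, so (1,3) = 43.
Using row 2: 58 + 25 + 7 + 49 + ? → (2,5) = 155 − 139 = 16.
Column 2 needs 155; the known cells sum to 91, so (3,2) = 64.
Using column 3: 43 + 7 + 31 + 19 + ? → (4,3) = 155 − 100 = 55.

55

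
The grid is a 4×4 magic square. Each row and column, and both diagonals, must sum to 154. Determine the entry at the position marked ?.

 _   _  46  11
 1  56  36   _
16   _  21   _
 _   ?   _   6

Row 2 needs 154; the known cells sum to 93, so (2,4) = 61.
The remaining cell in column 3 is (4,3) = 154 − 103 = 51.
Column 4 needs 154; the known cells sum to 78, so (3,4) = 76.
Main diagonal needs 154; the known cells sum to 83, so (1,1) = 71.
Using row 1: 71 + 46 + 11 + ? → (1,2) = 154 − 128 = 26.
Row 3 must total 154; the given cells sum to 113, so (3,2) = 41.
The remaining cell in column 1 is (4,1) = 154 − 88 = 66.
From column 2, 154 − (26 + 56 + 41) gives (4,2) = 31.

31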